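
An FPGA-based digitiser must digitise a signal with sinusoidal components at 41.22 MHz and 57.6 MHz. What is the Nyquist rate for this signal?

115.2 MHz

Highest-frequency component: 57.6 MHz.
Nyquist rate = 2 × 57.6 MHz = 115.2 MHz.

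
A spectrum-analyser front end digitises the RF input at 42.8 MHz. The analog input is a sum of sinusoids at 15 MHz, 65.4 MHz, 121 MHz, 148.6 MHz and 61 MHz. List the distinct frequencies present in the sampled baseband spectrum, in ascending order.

fs/2 = 21.4 MHz.
15 MHz ≤ fs/2 = 21.4 MHz, passes unchanged.
65.4 MHz mod fs = 22.6 MHz.
22.6 MHz > fs/2 = 21.4 MHz, folds to fs − 22.6 MHz = 20.2 MHz.
121 MHz mod fs = 35.4 MHz.
35.4 MHz > fs/2 = 21.4 MHz, folds to fs − 35.4 MHz = 7.4 MHz.
148.6 MHz mod fs = 20.2 MHz.
20.2 MHz ≤ fs/2 = 21.4 MHz, appears at 20.2 MHz.
61 MHz mod fs = 18.2 MHz.
18.2 MHz ≤ fs/2 = 21.4 MHz, appears at 18.2 MHz.
Distinct values: {7.4 MHz, 15 MHz, 18.2 MHz, 20.2 MHz}.

7.4 MHz, 15 MHz, 18.2 MHz, 20.2 MHz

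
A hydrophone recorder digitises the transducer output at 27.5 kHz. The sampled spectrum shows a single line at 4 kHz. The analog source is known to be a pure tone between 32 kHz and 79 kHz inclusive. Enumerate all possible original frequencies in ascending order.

51 kHz, 59 kHz, 78.5 kHz

Frequencies that alias to 4 kHz are k·fs ± 4 kHz for integer k ≥ 0.
k=0: 4 kHz.
k=1: 23.5 kHz, 31.5 kHz.
k=2: 51 kHz, 59 kHz.
k=3: 78.5 kHz, 86.5 kHz.
k=4: 106 kHz, 114 kHz.
Within [32 kHz, 79 kHz]: 51 kHz, 59 kHz, 78.5 kHz.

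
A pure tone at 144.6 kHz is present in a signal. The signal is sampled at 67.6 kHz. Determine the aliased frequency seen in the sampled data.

144.6 kHz mod fs = 9.4 kHz.
9.4 kHz ≤ fs/2 = 33.8 kHz, appears at 9.4 kHz.

9.4 kHz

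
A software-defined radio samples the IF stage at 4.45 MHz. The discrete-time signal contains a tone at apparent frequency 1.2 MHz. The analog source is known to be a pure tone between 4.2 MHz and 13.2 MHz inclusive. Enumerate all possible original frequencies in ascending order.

5.65 MHz, 7.7 MHz, 10.1 MHz, 12.15 MHz

Frequencies that alias to 1.2 MHz are k·fs ± 1.2 MHz for integer k ≥ 0.
k=0: 1.2 MHz.
k=1: 3.25 MHz, 5.65 MHz.
k=2: 7.7 MHz, 10.1 MHz.
k=3: 12.15 MHz, 14.55 MHz.
k=4: 16.6 MHz, 19 MHz.
Within [4.2 MHz, 13.2 MHz]: 5.65 MHz, 7.7 MHz, 10.1 MHz, 12.15 MHz.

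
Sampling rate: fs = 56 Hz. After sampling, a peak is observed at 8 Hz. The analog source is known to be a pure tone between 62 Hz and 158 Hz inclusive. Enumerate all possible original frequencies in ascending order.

64 Hz, 104 Hz, 120 Hz

Frequencies that alias to 8 Hz are k·fs ± 8 Hz for integer k ≥ 0.
k=0: 8 Hz.
k=1: 48 Hz, 64 Hz.
k=2: 104 Hz, 120 Hz.
k=3: 160 Hz, 176 Hz.
Within [62 Hz, 158 Hz]: 64 Hz, 104 Hz, 120 Hz.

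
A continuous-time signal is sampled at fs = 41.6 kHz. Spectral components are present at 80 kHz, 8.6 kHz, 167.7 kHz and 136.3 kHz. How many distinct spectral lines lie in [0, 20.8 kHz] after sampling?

fs/2 = 20.8 kHz.
80 kHz mod fs = 38.4 kHz.
38.4 kHz > fs/2 = 20.8 kHz, folds to fs − 38.4 kHz = 3.2 kHz.
8.6 kHz ≤ fs/2 = 20.8 kHz, passes unchanged.
167.7 kHz mod fs = 1.3 kHz.
1.3 kHz ≤ fs/2 = 20.8 kHz, appears at 1.3 kHz.
136.3 kHz mod fs = 11.5 kHz.
11.5 kHz ≤ fs/2 = 20.8 kHz, appears at 11.5 kHz.
Distinct values: {1.3 kHz, 3.2 kHz, 8.6 kHz, 11.5 kHz} → 4.

4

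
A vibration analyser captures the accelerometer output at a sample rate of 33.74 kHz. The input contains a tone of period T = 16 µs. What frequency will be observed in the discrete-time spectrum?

4.98 kHz

T = 16 µs → f = 1/T = 62.5 kHz.
62.5 kHz mod fs = 28.76 kHz.
28.76 kHz > fs/2 = 16.87 kHz, folds to fs − 28.76 kHz = 4.98 kHz.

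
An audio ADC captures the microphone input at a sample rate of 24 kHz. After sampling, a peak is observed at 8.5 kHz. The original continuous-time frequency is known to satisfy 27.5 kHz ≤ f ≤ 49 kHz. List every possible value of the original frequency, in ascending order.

Frequencies that alias to 8.5 kHz are k·fs ± 8.5 kHz for integer k ≥ 0.
k=0: 8.5 kHz.
k=1: 15.5 kHz, 32.5 kHz.
k=2: 39.5 kHz, 56.5 kHz.
k=3: 63.5 kHz, 80.5 kHz.
Within [27.5 kHz, 49 kHz]: 32.5 kHz, 39.5 kHz.

32.5 kHz, 39.5 kHz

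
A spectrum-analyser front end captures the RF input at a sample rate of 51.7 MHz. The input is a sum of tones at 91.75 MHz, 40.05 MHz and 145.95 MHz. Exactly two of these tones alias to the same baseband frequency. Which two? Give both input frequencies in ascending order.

fs/2 = 25.85 MHz.
91.75 MHz mod fs = 40.05 MHz.
40.05 MHz > fs/2 = 25.85 MHz, folds to fs − 40.05 MHz = 11.65 MHz.
40.05 MHz > fs/2 = 25.85 MHz, folds to fs − 40.05 MHz = 11.65 MHz.
145.95 MHz mod fs = 42.55 MHz.
42.55 MHz > fs/2 = 25.85 MHz, folds to fs − 42.55 MHz = 9.15 MHz.
40.05 MHz and 91.75 MHz both map to 11.65 MHz.

40.05 MHz, 91.75 MHz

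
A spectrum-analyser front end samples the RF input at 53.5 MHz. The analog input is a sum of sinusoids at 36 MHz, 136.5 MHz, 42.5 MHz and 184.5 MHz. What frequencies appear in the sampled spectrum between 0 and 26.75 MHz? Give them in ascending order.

11 MHz, 17.5 MHz, 24 MHz

fs/2 = 26.75 MHz.
36 MHz > fs/2 = 26.75 MHz, folds to fs − 36 MHz = 17.5 MHz.
136.5 MHz mod fs = 29.5 MHz.
29.5 MHz > fs/2 = 26.75 MHz, folds to fs − 29.5 MHz = 24 MHz.
42.5 MHz > fs/2 = 26.75 MHz, folds to fs − 42.5 MHz = 11 MHz.
184.5 MHz mod fs = 24 MHz.
24 MHz ≤ fs/2 = 26.75 MHz, appears at 24 MHz.
Distinct values: {11 MHz, 17.5 MHz, 24 MHz}.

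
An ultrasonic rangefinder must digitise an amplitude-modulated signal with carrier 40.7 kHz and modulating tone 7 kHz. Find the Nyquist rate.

95.4 kHz

AM sidebands sit at fc ± fm = 33.7 kHz and 47.7 kHz.
Highest-frequency component: 47.7 kHz.
Nyquist rate = 2 × 47.7 kHz = 95.4 kHz.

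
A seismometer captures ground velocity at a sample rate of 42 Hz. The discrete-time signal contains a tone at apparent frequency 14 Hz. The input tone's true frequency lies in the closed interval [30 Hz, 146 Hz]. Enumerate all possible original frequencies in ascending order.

56 Hz, 70 Hz, 98 Hz, 112 Hz, 140 Hz

Frequencies that alias to 14 Hz are k·fs ± 14 Hz for integer k ≥ 0.
k=0: 14 Hz.
k=1: 28 Hz, 56 Hz.
k=2: 70 Hz, 98 Hz.
k=3: 112 Hz, 140 Hz.
k=4: 154 Hz, 182 Hz.
Within [30 Hz, 146 Hz]: 56 Hz, 70 Hz, 98 Hz, 112 Hz, 140 Hz.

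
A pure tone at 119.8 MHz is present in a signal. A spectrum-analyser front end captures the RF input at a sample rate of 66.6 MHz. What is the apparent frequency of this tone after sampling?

119.8 MHz mod fs = 53.2 MHz.
53.2 MHz > fs/2 = 33.3 MHz, folds to fs − 53.2 MHz = 13.4 MHz.

13.4 MHz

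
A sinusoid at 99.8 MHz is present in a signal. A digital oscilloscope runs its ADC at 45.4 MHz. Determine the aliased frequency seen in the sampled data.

99.8 MHz mod fs = 9 MHz.
9 MHz ≤ fs/2 = 22.7 MHz, appears at 9 MHz.

9 MHz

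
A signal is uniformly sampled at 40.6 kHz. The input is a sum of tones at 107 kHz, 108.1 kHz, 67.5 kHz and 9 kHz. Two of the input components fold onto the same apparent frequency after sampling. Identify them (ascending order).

fs/2 = 20.3 kHz.
107 kHz mod fs = 25.8 kHz.
25.8 kHz > fs/2 = 20.3 kHz, folds to fs − 25.8 kHz = 14.8 kHz.
108.1 kHz mod fs = 26.9 kHz.
26.9 kHz > fs/2 = 20.3 kHz, folds to fs − 26.9 kHz = 13.7 kHz.
67.5 kHz mod fs = 26.9 kHz.
26.9 kHz > fs/2 = 20.3 kHz, folds to fs − 26.9 kHz = 13.7 kHz.
9 kHz ≤ fs/2 = 20.3 kHz, passes unchanged.
67.5 kHz and 108.1 kHz both map to 13.7 kHz.

67.5 kHz, 108.1 kHz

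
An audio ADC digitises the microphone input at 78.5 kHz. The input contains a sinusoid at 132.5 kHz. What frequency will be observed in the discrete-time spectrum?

24.5 kHz

132.5 kHz mod fs = 54 kHz.
54 kHz > fs/2 = 39.25 kHz, folds to fs − 54 kHz = 24.5 kHz.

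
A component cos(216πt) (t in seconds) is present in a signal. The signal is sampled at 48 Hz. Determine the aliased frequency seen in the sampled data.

ω = 216π rad/s → f = ω/(2π) = 108 Hz.
108 Hz mod fs = 12 Hz.
12 Hz ≤ fs/2 = 24 Hz, appears at 12 Hz.

12 Hz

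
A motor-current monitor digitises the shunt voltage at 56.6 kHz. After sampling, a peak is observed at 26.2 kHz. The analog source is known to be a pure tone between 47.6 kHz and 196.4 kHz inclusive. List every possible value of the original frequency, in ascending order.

Frequencies that alias to 26.2 kHz are k·fs ± 26.2 kHz for integer k ≥ 0.
k=0: 26.2 kHz.
k=1: 30.4 kHz, 82.8 kHz.
k=2: 87 kHz, 139.4 kHz.
k=3: 143.6 kHz, 196 kHz.
k=4: 200.2 kHz, 252.6 kHz.
Within [47.6 kHz, 196.4 kHz]: 82.8 kHz, 87 kHz, 139.4 kHz, 143.6 kHz, 196 kHz.

82.8 kHz, 87 kHz, 139.4 kHz, 143.6 kHz, 196 kHz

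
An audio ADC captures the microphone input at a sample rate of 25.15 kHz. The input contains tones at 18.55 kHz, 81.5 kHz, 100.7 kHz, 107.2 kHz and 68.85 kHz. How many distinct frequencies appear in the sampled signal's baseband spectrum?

3

fs/2 = 12.575 kHz.
18.55 kHz > fs/2 = 12.575 kHz, folds to fs − 18.55 kHz = 6.6 kHz.
81.5 kHz mod fs = 6.05 kHz.
6.05 kHz ≤ fs/2 = 12.575 kHz, appears at 6.05 kHz.
100.7 kHz mod fs = 0.1 kHz.
0.1 kHz ≤ fs/2 = 12.575 kHz, appears at 0.1 kHz.
107.2 kHz mod fs = 6.6 kHz.
6.6 kHz ≤ fs/2 = 12.575 kHz, appears at 6.6 kHz.
68.85 kHz mod fs = 18.55 kHz.
18.55 kHz > fs/2 = 12.575 kHz, folds to fs − 18.55 kHz = 6.6 kHz.
Distinct values: {0.1 kHz, 6.05 kHz, 6.6 kHz} → 3.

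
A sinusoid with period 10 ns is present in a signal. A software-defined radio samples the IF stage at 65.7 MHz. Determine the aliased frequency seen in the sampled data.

T = 10 ns → f = 1/T = 100 MHz.
100 MHz mod fs = 34.3 MHz.
34.3 MHz > fs/2 = 32.85 MHz, folds to fs − 34.3 MHz = 31.4 MHz.

31.4 MHz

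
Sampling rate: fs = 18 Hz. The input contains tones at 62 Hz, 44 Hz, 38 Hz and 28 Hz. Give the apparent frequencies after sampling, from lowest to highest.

2 Hz, 8 Hz

fs/2 = 9 Hz.
62 Hz mod fs = 8 Hz.
8 Hz ≤ fs/2 = 9 Hz, appears at 8 Hz.
44 Hz mod fs = 8 Hz.
8 Hz ≤ fs/2 = 9 Hz, appears at 8 Hz.
38 Hz mod fs = 2 Hz.
2 Hz ≤ fs/2 = 9 Hz, appears at 2 Hz.
28 Hz mod fs = 10 Hz.
10 Hz > fs/2 = 9 Hz, folds to fs − 10 Hz = 8 Hz.
Distinct values: {2 Hz, 8 Hz}.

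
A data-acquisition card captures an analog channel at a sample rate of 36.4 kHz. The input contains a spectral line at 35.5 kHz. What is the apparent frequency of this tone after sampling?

0.9 kHz

35.5 kHz > fs/2 = 18.2 kHz, folds to fs − 35.5 kHz = 0.9 kHz.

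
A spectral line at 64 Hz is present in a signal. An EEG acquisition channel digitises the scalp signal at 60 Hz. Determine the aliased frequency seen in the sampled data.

64 Hz mod fs = 4 Hz.
4 Hz ≤ fs/2 = 30 Hz, appears at 4 Hz.

4 Hz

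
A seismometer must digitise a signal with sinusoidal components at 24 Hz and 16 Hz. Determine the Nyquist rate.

48 Hz

Highest-frequency component: 24 Hz.
Nyquist rate = 2 × 24 Hz = 48 Hz.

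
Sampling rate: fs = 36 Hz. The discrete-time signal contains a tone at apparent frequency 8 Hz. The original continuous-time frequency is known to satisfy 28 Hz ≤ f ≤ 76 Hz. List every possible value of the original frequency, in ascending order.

28 Hz, 44 Hz, 64 Hz

Frequencies that alias to 8 Hz are k·fs ± 8 Hz for integer k ≥ 0.
k=0: 8 Hz.
k=1: 28 Hz, 44 Hz.
k=2: 64 Hz, 80 Hz.
k=3: 100 Hz, 116 Hz.
Within [28 Hz, 76 Hz]: 28 Hz, 44 Hz, 64 Hz.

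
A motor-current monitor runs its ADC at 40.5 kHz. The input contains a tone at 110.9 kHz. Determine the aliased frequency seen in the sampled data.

110.9 kHz mod fs = 29.9 kHz.
29.9 kHz > fs/2 = 20.25 kHz, folds to fs − 29.9 kHz = 10.6 kHz.

10.6 kHz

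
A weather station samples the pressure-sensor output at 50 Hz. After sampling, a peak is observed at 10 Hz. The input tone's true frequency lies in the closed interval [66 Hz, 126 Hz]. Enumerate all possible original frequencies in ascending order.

90 Hz, 110 Hz

Frequencies that alias to 10 Hz are k·fs ± 10 Hz for integer k ≥ 0.
k=0: 10 Hz.
k=1: 40 Hz, 60 Hz.
k=2: 90 Hz, 110 Hz.
k=3: 140 Hz, 160 Hz.
Within [66 Hz, 126 Hz]: 90 Hz, 110 Hz.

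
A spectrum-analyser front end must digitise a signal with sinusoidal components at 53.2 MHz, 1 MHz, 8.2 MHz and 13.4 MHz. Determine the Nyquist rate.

Highest-frequency component: 53.2 MHz.
Nyquist rate = 2 × 53.2 MHz = 106.4 MHz.

106.4 MHz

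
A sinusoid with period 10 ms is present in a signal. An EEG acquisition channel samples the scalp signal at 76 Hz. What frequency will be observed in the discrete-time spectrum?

24 Hz

T = 10 ms → f = 1/T = 100 Hz.
100 Hz mod fs = 24 Hz.
24 Hz ≤ fs/2 = 38 Hz, appears at 24 Hz.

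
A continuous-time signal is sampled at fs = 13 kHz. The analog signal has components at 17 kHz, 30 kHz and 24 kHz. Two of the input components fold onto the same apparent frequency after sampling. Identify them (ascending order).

fs/2 = 6.5 kHz.
17 kHz mod fs = 4 kHz.
4 kHz ≤ fs/2 = 6.5 kHz, appears at 4 kHz.
30 kHz mod fs = 4 kHz.
4 kHz ≤ fs/2 = 6.5 kHz, appears at 4 kHz.
24 kHz mod fs = 11 kHz.
11 kHz > fs/2 = 6.5 kHz, folds to fs − 11 kHz = 2 kHz.
17 kHz and 30 kHz both map to 4 kHz.

17 kHz, 30 kHz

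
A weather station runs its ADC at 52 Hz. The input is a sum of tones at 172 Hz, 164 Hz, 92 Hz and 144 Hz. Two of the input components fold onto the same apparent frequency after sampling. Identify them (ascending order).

92 Hz, 144 Hz

fs/2 = 26 Hz.
172 Hz mod fs = 16 Hz.
16 Hz ≤ fs/2 = 26 Hz, appears at 16 Hz.
164 Hz mod fs = 8 Hz.
8 Hz ≤ fs/2 = 26 Hz, appears at 8 Hz.
92 Hz mod fs = 40 Hz.
40 Hz > fs/2 = 26 Hz, folds to fs − 40 Hz = 12 Hz.
144 Hz mod fs = 40 Hz.
40 Hz > fs/2 = 26 Hz, folds to fs − 40 Hz = 12 Hz.
92 Hz and 144 Hz both map to 12 Hz.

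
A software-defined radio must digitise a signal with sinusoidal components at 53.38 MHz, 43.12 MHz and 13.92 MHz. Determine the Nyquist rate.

106.76 MHz

Highest-frequency component: 53.38 MHz.
Nyquist rate = 2 × 53.38 MHz = 106.76 MHz.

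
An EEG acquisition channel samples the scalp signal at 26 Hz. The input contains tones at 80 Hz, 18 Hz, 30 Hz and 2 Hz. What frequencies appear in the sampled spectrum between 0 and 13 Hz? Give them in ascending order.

2 Hz, 4 Hz, 8 Hz

fs/2 = 13 Hz.
80 Hz mod fs = 2 Hz.
2 Hz ≤ fs/2 = 13 Hz, appears at 2 Hz.
18 Hz > fs/2 = 13 Hz, folds to fs − 18 Hz = 8 Hz.
30 Hz mod fs = 4 Hz.
4 Hz ≤ fs/2 = 13 Hz, appears at 4 Hz.
2 Hz ≤ fs/2 = 13 Hz, passes unchanged.
Distinct values: {2 Hz, 4 Hz, 8 Hz}.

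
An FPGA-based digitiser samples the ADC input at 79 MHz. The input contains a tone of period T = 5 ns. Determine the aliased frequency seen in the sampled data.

37 MHz

T = 5 ns → f = 1/T = 200 MHz.
200 MHz mod fs = 42 MHz.
42 MHz > fs/2 = 39.5 MHz, folds to fs − 42 MHz = 37 MHz.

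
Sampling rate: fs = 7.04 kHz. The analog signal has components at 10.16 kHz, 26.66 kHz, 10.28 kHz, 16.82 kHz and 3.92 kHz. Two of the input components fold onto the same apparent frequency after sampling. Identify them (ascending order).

fs/2 = 3.52 kHz.
10.16 kHz mod fs = 3.12 kHz.
3.12 kHz ≤ fs/2 = 3.52 kHz, appears at 3.12 kHz.
26.66 kHz mod fs = 5.54 kHz.
5.54 kHz > fs/2 = 3.52 kHz, folds to fs − 5.54 kHz = 1.5 kHz.
10.28 kHz mod fs = 3.24 kHz.
3.24 kHz ≤ fs/2 = 3.52 kHz, appears at 3.24 kHz.
16.82 kHz mod fs = 2.74 kHz.
2.74 kHz ≤ fs/2 = 3.52 kHz, appears at 2.74 kHz.
3.92 kHz > fs/2 = 3.52 kHz, folds to fs − 3.92 kHz = 3.12 kHz.
3.92 kHz and 10.16 kHz both map to 3.12 kHz.

3.92 kHz, 10.16 kHz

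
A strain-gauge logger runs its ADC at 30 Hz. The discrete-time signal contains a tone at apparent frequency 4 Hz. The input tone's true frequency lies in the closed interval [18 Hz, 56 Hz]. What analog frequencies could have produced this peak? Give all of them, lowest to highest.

Frequencies that alias to 4 Hz are k·fs ± 4 Hz for integer k ≥ 0.
k=0: 4 Hz.
k=1: 26 Hz, 34 Hz.
k=2: 56 Hz, 64 Hz.
k=3: 86 Hz, 94 Hz.
Within [18 Hz, 56 Hz]: 26 Hz, 34 Hz, 56 Hz.

26 Hz, 34 Hz, 56 Hz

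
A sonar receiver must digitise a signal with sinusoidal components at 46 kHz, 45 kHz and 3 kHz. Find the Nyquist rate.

Highest-frequency component: 46 kHz.
Nyquist rate = 2 × 46 kHz = 92 kHz.

92 kHz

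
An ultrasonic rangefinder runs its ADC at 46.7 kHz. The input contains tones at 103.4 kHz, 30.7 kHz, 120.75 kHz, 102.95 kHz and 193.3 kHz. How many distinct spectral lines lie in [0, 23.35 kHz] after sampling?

5

fs/2 = 23.35 kHz.
103.4 kHz mod fs = 10 kHz.
10 kHz ≤ fs/2 = 23.35 kHz, appears at 10 kHz.
30.7 kHz > fs/2 = 23.35 kHz, folds to fs − 30.7 kHz = 16 kHz.
120.75 kHz mod fs = 27.35 kHz.
27.35 kHz > fs/2 = 23.35 kHz, folds to fs − 27.35 kHz = 19.35 kHz.
102.95 kHz mod fs = 9.55 kHz.
9.55 kHz ≤ fs/2 = 23.35 kHz, appears at 9.55 kHz.
193.3 kHz mod fs = 6.5 kHz.
6.5 kHz ≤ fs/2 = 23.35 kHz, appears at 6.5 kHz.
Distinct values: {6.5 kHz, 9.55 kHz, 10 kHz, 16 kHz, 19.35 kHz} → 5.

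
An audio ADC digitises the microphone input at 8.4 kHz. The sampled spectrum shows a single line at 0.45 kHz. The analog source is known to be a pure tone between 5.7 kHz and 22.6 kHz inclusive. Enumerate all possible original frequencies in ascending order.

Frequencies that alias to 0.45 kHz are k·fs ± 0.45 kHz for integer k ≥ 0.
k=0: 0.45 kHz.
k=1: 7.95 kHz, 8.85 kHz.
k=2: 16.35 kHz, 17.25 kHz.
k=3: 24.75 kHz, 25.65 kHz.
Within [5.7 kHz, 22.6 kHz]: 7.95 kHz, 8.85 kHz, 16.35 kHz, 17.25 kHz.

7.95 kHz, 8.85 kHz, 16.35 kHz, 17.25 kHz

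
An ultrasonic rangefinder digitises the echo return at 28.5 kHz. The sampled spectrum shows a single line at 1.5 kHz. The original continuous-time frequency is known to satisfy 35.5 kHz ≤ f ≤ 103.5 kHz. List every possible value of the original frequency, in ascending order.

55.5 kHz, 58.5 kHz, 84 kHz, 87 kHz

Frequencies that alias to 1.5 kHz are k·fs ± 1.5 kHz for integer k ≥ 0.
k=0: 1.5 kHz.
k=1: 27 kHz, 30 kHz.
k=2: 55.5 kHz, 58.5 kHz.
k=3: 84 kHz, 87 kHz.
k=4: 112.5 kHz, 115.5 kHz.
Within [35.5 kHz, 103.5 kHz]: 55.5 kHz, 58.5 kHz, 84 kHz, 87 kHz.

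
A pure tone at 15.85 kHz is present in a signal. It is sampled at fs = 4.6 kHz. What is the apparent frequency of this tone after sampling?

2.05 kHz

15.85 kHz mod fs = 2.05 kHz.
2.05 kHz ≤ fs/2 = 2.3 kHz, appears at 2.05 kHz.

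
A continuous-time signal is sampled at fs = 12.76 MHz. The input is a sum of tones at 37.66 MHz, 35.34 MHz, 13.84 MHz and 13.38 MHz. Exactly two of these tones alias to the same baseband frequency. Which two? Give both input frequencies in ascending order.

fs/2 = 6.38 MHz.
37.66 MHz mod fs = 12.14 MHz.
12.14 MHz > fs/2 = 6.38 MHz, folds to fs − 12.14 MHz = 0.62 MHz.
35.34 MHz mod fs = 9.82 MHz.
9.82 MHz > fs/2 = 6.38 MHz, folds to fs − 9.82 MHz = 2.94 MHz.
13.84 MHz mod fs = 1.08 MHz.
1.08 MHz ≤ fs/2 = 6.38 MHz, appears at 1.08 MHz.
13.38 MHz mod fs = 0.62 MHz.
0.62 MHz ≤ fs/2 = 6.38 MHz, appears at 0.62 MHz.
13.38 MHz and 37.66 MHz both map to 0.62 MHz.

13.38 MHz, 37.66 MHz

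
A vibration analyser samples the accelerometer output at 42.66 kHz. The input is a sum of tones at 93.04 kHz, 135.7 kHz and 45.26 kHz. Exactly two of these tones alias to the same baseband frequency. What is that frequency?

7.72 kHz

fs/2 = 21.33 kHz.
93.04 kHz mod fs = 7.72 kHz.
7.72 kHz ≤ fs/2 = 21.33 kHz, appears at 7.72 kHz.
135.7 kHz mod fs = 7.72 kHz.
7.72 kHz ≤ fs/2 = 21.33 kHz, appears at 7.72 kHz.
45.26 kHz mod fs = 2.6 kHz.
2.6 kHz ≤ fs/2 = 21.33 kHz, appears at 2.6 kHz.
93.04 kHz and 135.7 kHz both map to 7.72 kHz.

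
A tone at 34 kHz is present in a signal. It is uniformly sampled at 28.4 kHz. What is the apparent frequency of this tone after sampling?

5.6 kHz

34 kHz mod fs = 5.6 kHz.
5.6 kHz ≤ fs/2 = 14.2 kHz, appears at 5.6 kHz.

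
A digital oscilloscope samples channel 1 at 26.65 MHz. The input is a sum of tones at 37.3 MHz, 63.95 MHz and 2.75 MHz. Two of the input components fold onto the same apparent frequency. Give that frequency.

10.65 MHz

fs/2 = 13.325 MHz.
37.3 MHz mod fs = 10.65 MHz.
10.65 MHz ≤ fs/2 = 13.325 MHz, appears at 10.65 MHz.
63.95 MHz mod fs = 10.65 MHz.
10.65 MHz ≤ fs/2 = 13.325 MHz, appears at 10.65 MHz.
2.75 MHz ≤ fs/2 = 13.325 MHz, passes unchanged.
37.3 MHz and 63.95 MHz both map to 10.65 MHz.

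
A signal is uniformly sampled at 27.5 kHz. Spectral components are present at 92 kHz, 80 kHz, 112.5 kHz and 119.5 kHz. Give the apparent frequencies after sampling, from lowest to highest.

2.5 kHz, 9.5 kHz

fs/2 = 13.75 kHz.
92 kHz mod fs = 9.5 kHz.
9.5 kHz ≤ fs/2 = 13.75 kHz, appears at 9.5 kHz.
80 kHz mod fs = 25 kHz.
25 kHz > fs/2 = 13.75 kHz, folds to fs − 25 kHz = 2.5 kHz.
112.5 kHz mod fs = 2.5 kHz.
2.5 kHz ≤ fs/2 = 13.75 kHz, appears at 2.5 kHz.
119.5 kHz mod fs = 9.5 kHz.
9.5 kHz ≤ fs/2 = 13.75 kHz, appears at 9.5 kHz.
Distinct values: {2.5 kHz, 9.5 kHz}.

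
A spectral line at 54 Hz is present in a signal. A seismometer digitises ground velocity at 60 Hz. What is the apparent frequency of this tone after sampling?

6 Hz

54 Hz > fs/2 = 30 Hz, folds to fs − 54 Hz = 6 Hz.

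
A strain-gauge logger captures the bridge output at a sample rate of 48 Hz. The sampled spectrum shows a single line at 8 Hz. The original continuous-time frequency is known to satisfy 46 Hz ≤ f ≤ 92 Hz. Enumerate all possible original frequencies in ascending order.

Frequencies that alias to 8 Hz are k·fs ± 8 Hz for integer k ≥ 0.
k=0: 8 Hz.
k=1: 40 Hz, 56 Hz.
k=2: 88 Hz, 104 Hz.
k=3: 136 Hz, 152 Hz.
Within [46 Hz, 92 Hz]: 56 Hz, 88 Hz.

56 Hz, 88 Hz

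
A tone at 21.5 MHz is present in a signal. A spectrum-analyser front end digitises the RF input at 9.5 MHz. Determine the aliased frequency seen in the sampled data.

21.5 MHz mod fs = 2.5 MHz.
2.5 MHz ≤ fs/2 = 4.75 MHz, appears at 2.5 MHz.

2.5 MHz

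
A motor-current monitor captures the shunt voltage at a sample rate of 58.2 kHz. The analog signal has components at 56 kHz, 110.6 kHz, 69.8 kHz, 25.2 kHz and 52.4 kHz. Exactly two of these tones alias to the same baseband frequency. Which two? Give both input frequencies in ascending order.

fs/2 = 29.1 kHz.
56 kHz > fs/2 = 29.1 kHz, folds to fs − 56 kHz = 2.2 kHz.
110.6 kHz mod fs = 52.4 kHz.
52.4 kHz > fs/2 = 29.1 kHz, folds to fs − 52.4 kHz = 5.8 kHz.
69.8 kHz mod fs = 11.6 kHz.
11.6 kHz ≤ fs/2 = 29.1 kHz, appears at 11.6 kHz.
25.2 kHz ≤ fs/2 = 29.1 kHz, passes unchanged.
52.4 kHz > fs/2 = 29.1 kHz, folds to fs − 52.4 kHz = 5.8 kHz.
52.4 kHz and 110.6 kHz both map to 5.8 kHz.

52.4 kHz, 110.6 kHz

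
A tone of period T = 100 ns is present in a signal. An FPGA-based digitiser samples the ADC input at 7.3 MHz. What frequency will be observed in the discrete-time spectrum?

2.7 MHz

T = 100 ns → f = 1/T = 10 MHz.
10 MHz mod fs = 2.7 MHz.
2.7 MHz ≤ fs/2 = 3.65 MHz, appears at 2.7 MHz.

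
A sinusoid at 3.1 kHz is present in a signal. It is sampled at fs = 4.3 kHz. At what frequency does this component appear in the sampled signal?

1.2 kHz

3.1 kHz > fs/2 = 2.15 kHz, folds to fs − 3.1 kHz = 1.2 kHz.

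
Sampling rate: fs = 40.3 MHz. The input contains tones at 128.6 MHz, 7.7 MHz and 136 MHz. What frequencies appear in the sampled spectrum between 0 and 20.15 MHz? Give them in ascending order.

7.7 MHz, 15.1 MHz

fs/2 = 20.15 MHz.
128.6 MHz mod fs = 7.7 MHz.
7.7 MHz ≤ fs/2 = 20.15 MHz, appears at 7.7 MHz.
7.7 MHz ≤ fs/2 = 20.15 MHz, passes unchanged.
136 MHz mod fs = 15.1 MHz.
15.1 MHz ≤ fs/2 = 20.15 MHz, appears at 15.1 MHz.
Distinct values: {7.7 MHz, 15.1 MHz}.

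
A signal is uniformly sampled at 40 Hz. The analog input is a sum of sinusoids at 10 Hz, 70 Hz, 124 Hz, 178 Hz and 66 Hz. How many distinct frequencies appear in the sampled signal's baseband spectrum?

fs/2 = 20 Hz.
10 Hz ≤ fs/2 = 20 Hz, passes unchanged.
70 Hz mod fs = 30 Hz.
30 Hz > fs/2 = 20 Hz, folds to fs − 30 Hz = 10 Hz.
124 Hz mod fs = 4 Hz.
4 Hz ≤ fs/2 = 20 Hz, appears at 4 Hz.
178 Hz mod fs = 18 Hz.
18 Hz ≤ fs/2 = 20 Hz, appears at 18 Hz.
66 Hz mod fs = 26 Hz.
26 Hz > fs/2 = 20 Hz, folds to fs − 26 Hz = 14 Hz.
Distinct values: {4 Hz, 10 Hz, 14 Hz, 18 Hz} → 4.

4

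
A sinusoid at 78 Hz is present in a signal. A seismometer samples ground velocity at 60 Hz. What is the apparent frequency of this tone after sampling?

18 Hz

78 Hz mod fs = 18 Hz.
18 Hz ≤ fs/2 = 30 Hz, appears at 18 Hz.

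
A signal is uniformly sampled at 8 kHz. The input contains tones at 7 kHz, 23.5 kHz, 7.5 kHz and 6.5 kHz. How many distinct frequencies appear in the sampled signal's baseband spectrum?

3

fs/2 = 4 kHz.
7 kHz > fs/2 = 4 kHz, folds to fs − 7 kHz = 1 kHz.
23.5 kHz mod fs = 7.5 kHz.
7.5 kHz > fs/2 = 4 kHz, folds to fs − 7.5 kHz = 0.5 kHz.
7.5 kHz > fs/2 = 4 kHz, folds to fs − 7.5 kHz = 0.5 kHz.
6.5 kHz > fs/2 = 4 kHz, folds to fs − 6.5 kHz = 1.5 kHz.
Distinct values: {0.5 kHz, 1 kHz, 1.5 kHz} → 3.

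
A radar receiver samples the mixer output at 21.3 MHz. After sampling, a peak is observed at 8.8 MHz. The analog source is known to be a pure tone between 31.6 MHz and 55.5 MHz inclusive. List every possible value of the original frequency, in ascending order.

33.8 MHz, 51.4 MHz, 55.1 MHz

Frequencies that alias to 8.8 MHz are k·fs ± 8.8 MHz for integer k ≥ 0.
k=0: 8.8 MHz.
k=1: 12.5 MHz, 30.1 MHz.
k=2: 33.8 MHz, 51.4 MHz.
k=3: 55.1 MHz, 72.7 MHz.
k=4: 76.4 MHz, 94 MHz.
Within [31.6 MHz, 55.5 MHz]: 33.8 MHz, 51.4 MHz, 55.1 MHz.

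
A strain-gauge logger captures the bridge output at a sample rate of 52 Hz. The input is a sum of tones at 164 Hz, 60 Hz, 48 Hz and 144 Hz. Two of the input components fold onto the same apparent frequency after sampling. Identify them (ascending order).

60 Hz, 164 Hz

fs/2 = 26 Hz.
164 Hz mod fs = 8 Hz.
8 Hz ≤ fs/2 = 26 Hz, appears at 8 Hz.
60 Hz mod fs = 8 Hz.
8 Hz ≤ fs/2 = 26 Hz, appears at 8 Hz.
48 Hz > fs/2 = 26 Hz, folds to fs − 48 Hz = 4 Hz.
144 Hz mod fs = 40 Hz.
40 Hz > fs/2 = 26 Hz, folds to fs − 40 Hz = 12 Hz.
60 Hz and 164 Hz both map to 8 Hz.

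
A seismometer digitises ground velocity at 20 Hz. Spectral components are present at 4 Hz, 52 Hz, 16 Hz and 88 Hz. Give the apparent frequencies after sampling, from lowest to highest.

4 Hz, 8 Hz

fs/2 = 10 Hz.
4 Hz ≤ fs/2 = 10 Hz, passes unchanged.
52 Hz mod fs = 12 Hz.
12 Hz > fs/2 = 10 Hz, folds to fs − 12 Hz = 8 Hz.
16 Hz > fs/2 = 10 Hz, folds to fs − 16 Hz = 4 Hz.
88 Hz mod fs = 8 Hz.
8 Hz ≤ fs/2 = 10 Hz, appears at 8 Hz.
Distinct values: {4 Hz, 8 Hz}.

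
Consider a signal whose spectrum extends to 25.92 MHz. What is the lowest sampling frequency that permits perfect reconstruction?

Nyquist rate = 2 × 25.92 MHz = 51.84 MHz.

51.84 MHz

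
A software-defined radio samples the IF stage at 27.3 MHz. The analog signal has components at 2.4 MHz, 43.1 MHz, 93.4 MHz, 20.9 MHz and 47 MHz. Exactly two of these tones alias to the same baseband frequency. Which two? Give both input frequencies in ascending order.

fs/2 = 13.65 MHz.
2.4 MHz ≤ fs/2 = 13.65 MHz, passes unchanged.
43.1 MHz mod fs = 15.8 MHz.
15.8 MHz > fs/2 = 13.65 MHz, folds to fs − 15.8 MHz = 11.5 MHz.
93.4 MHz mod fs = 11.5 MHz.
11.5 MHz ≤ fs/2 = 13.65 MHz, appears at 11.5 MHz.
20.9 MHz > fs/2 = 13.65 MHz, folds to fs − 20.9 MHz = 6.4 MHz.
47 MHz mod fs = 19.7 MHz.
19.7 MHz > fs/2 = 13.65 MHz, folds to fs − 19.7 MHz = 7.6 MHz.
43.1 MHz and 93.4 MHz both map to 11.5 MHz.

43.1 MHz, 93.4 MHz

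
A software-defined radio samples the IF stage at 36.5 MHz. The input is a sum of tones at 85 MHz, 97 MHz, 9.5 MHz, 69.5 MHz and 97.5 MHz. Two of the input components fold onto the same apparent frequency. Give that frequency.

12 MHz

fs/2 = 18.25 MHz.
85 MHz mod fs = 12 MHz.
12 MHz ≤ fs/2 = 18.25 MHz, appears at 12 MHz.
97 MHz mod fs = 24 MHz.
24 MHz > fs/2 = 18.25 MHz, folds to fs − 24 MHz = 12.5 MHz.
9.5 MHz ≤ fs/2 = 18.25 MHz, passes unchanged.
69.5 MHz mod fs = 33 MHz.
33 MHz > fs/2 = 18.25 MHz, folds to fs − 33 MHz = 3.5 MHz.
97.5 MHz mod fs = 24.5 MHz.
24.5 MHz > fs/2 = 18.25 MHz, folds to fs − 24.5 MHz = 12 MHz.
85 MHz and 97.5 MHz both map to 12 MHz.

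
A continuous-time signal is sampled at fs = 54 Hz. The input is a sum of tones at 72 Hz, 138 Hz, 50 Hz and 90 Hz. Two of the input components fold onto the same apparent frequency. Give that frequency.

fs/2 = 27 Hz.
72 Hz mod fs = 18 Hz.
18 Hz ≤ fs/2 = 27 Hz, appears at 18 Hz.
138 Hz mod fs = 30 Hz.
30 Hz > fs/2 = 27 Hz, folds to fs − 30 Hz = 24 Hz.
50 Hz > fs/2 = 27 Hz, folds to fs − 50 Hz = 4 Hz.
90 Hz mod fs = 36 Hz.
36 Hz > fs/2 = 27 Hz, folds to fs − 36 Hz = 18 Hz.
72 Hz and 90 Hz both map to 18 Hz.

18 Hz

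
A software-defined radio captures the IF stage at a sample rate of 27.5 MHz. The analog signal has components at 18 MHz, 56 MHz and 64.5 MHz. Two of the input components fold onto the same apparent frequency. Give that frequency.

9.5 MHz

fs/2 = 13.75 MHz.
18 MHz > fs/2 = 13.75 MHz, folds to fs − 18 MHz = 9.5 MHz.
56 MHz mod fs = 1 MHz.
1 MHz ≤ fs/2 = 13.75 MHz, appears at 1 MHz.
64.5 MHz mod fs = 9.5 MHz.
9.5 MHz ≤ fs/2 = 13.75 MHz, appears at 9.5 MHz.
18 MHz and 64.5 MHz both map to 9.5 MHz.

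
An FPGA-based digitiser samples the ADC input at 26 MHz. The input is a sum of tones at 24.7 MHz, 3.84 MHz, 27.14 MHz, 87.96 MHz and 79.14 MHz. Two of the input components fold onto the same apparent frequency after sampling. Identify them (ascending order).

fs/2 = 13 MHz.
24.7 MHz > fs/2 = 13 MHz, folds to fs − 24.7 MHz = 1.3 MHz.
3.84 MHz ≤ fs/2 = 13 MHz, passes unchanged.
27.14 MHz mod fs = 1.14 MHz.
1.14 MHz ≤ fs/2 = 13 MHz, appears at 1.14 MHz.
87.96 MHz mod fs = 9.96 MHz.
9.96 MHz ≤ fs/2 = 13 MHz, appears at 9.96 MHz.
79.14 MHz mod fs = 1.14 MHz.
1.14 MHz ≤ fs/2 = 13 MHz, appears at 1.14 MHz.
27.14 MHz and 79.14 MHz both map to 1.14 MHz.

27.14 MHz, 79.14 MHz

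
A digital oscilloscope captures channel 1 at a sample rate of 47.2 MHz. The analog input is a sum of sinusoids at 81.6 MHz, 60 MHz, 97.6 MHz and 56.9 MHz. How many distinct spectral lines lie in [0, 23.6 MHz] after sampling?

3

fs/2 = 23.6 MHz.
81.6 MHz mod fs = 34.4 MHz.
34.4 MHz > fs/2 = 23.6 MHz, folds to fs − 34.4 MHz = 12.8 MHz.
60 MHz mod fs = 12.8 MHz.
12.8 MHz ≤ fs/2 = 23.6 MHz, appears at 12.8 MHz.
97.6 MHz mod fs = 3.2 MHz.
3.2 MHz ≤ fs/2 = 23.6 MHz, appears at 3.2 MHz.
56.9 MHz mod fs = 9.7 MHz.
9.7 MHz ≤ fs/2 = 23.6 MHz, appears at 9.7 MHz.
Distinct values: {3.2 MHz, 9.7 MHz, 12.8 MHz} → 3.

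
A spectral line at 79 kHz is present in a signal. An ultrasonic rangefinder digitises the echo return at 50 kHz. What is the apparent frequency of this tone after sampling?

21 kHz

79 kHz mod fs = 29 kHz.
29 kHz > fs/2 = 25 kHz, folds to fs − 29 kHz = 21 kHz.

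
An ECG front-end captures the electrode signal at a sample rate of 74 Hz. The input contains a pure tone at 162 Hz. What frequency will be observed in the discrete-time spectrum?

162 Hz mod fs = 14 Hz.
14 Hz ≤ fs/2 = 37 Hz, appears at 14 Hz.

14 Hz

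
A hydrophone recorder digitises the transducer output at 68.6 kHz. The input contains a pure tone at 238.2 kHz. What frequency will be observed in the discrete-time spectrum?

238.2 kHz mod fs = 32.4 kHz.
32.4 kHz ≤ fs/2 = 34.3 kHz, appears at 32.4 kHz.

32.4 kHz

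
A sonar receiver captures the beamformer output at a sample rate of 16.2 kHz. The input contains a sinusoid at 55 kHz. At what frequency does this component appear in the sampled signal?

6.4 kHz

55 kHz mod fs = 6.4 kHz.
6.4 kHz ≤ fs/2 = 8.1 kHz, appears at 6.4 kHz.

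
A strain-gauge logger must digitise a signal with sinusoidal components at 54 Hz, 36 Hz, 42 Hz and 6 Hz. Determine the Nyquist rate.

108 Hz

Highest-frequency component: 54 Hz.
Nyquist rate = 2 × 54 Hz = 108 Hz.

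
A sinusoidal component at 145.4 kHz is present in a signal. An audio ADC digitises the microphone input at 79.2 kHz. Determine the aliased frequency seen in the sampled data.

145.4 kHz mod fs = 66.2 kHz.
66.2 kHz > fs/2 = 39.6 kHz, folds to fs − 66.2 kHz = 13 kHz.

13 kHz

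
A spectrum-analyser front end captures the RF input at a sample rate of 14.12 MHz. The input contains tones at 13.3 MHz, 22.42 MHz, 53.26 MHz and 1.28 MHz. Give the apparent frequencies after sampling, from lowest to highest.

0.82 MHz, 1.28 MHz, 3.22 MHz, 5.82 MHz

fs/2 = 7.06 MHz.
13.3 MHz > fs/2 = 7.06 MHz, folds to fs − 13.3 MHz = 0.82 MHz.
22.42 MHz mod fs = 8.3 MHz.
8.3 MHz > fs/2 = 7.06 MHz, folds to fs − 8.3 MHz = 5.82 MHz.
53.26 MHz mod fs = 10.9 MHz.
10.9 MHz > fs/2 = 7.06 MHz, folds to fs − 10.9 MHz = 3.22 MHz.
1.28 MHz ≤ fs/2 = 7.06 MHz, passes unchanged.
Distinct values: {0.82 MHz, 1.28 MHz, 3.22 MHz, 5.82 MHz}.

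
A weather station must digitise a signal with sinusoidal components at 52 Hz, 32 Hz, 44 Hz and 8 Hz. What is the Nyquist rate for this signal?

Highest-frequency component: 52 Hz.
Nyquist rate = 2 × 52 Hz = 104 Hz.

104 Hz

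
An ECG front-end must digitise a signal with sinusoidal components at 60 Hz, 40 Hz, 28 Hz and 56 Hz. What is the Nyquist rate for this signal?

Highest-frequency component: 60 Hz.
Nyquist rate = 2 × 60 Hz = 120 Hz.

120 Hz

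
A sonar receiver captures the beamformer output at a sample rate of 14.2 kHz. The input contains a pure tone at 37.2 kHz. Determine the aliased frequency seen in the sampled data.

37.2 kHz mod fs = 8.8 kHz.
8.8 kHz > fs/2 = 7.1 kHz, folds to fs − 8.8 kHz = 5.4 kHz.

5.4 kHz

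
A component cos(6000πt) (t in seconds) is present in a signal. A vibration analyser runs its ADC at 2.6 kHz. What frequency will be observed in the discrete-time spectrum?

0.4 kHz

ω = 6000π rad/s → f = ω/(2π) = 3000 Hz = 3 kHz.
3 kHz mod fs = 0.4 kHz.
0.4 kHz ≤ fs/2 = 1.3 kHz, appears at 0.4 kHz.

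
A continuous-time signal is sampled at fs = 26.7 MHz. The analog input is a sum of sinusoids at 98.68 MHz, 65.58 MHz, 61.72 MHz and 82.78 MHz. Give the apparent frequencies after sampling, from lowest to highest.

fs/2 = 13.35 MHz.
98.68 MHz mod fs = 18.58 MHz.
18.58 MHz > fs/2 = 13.35 MHz, folds to fs − 18.58 MHz = 8.12 MHz.
65.58 MHz mod fs = 12.18 MHz.
12.18 MHz ≤ fs/2 = 13.35 MHz, appears at 12.18 MHz.
61.72 MHz mod fs = 8.32 MHz.
8.32 MHz ≤ fs/2 = 13.35 MHz, appears at 8.32 MHz.
82.78 MHz mod fs = 2.68 MHz.
2.68 MHz ≤ fs/2 = 13.35 MHz, appears at 2.68 MHz.
Distinct values: {2.68 MHz, 8.12 MHz, 8.32 MHz, 12.18 MHz}.

2.68 MHz, 8.12 MHz, 8.32 MHz, 12.18 MHz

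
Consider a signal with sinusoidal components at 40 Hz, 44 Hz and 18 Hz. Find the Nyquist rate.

Highest-frequency component: 44 Hz.
Nyquist rate = 2 × 44 Hz = 88 Hz.

88 Hz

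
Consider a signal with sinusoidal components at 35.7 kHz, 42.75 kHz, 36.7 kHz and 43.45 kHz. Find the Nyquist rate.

86.9 kHz

Highest-frequency component: 43.45 kHz.
Nyquist rate = 2 × 43.45 kHz = 86.9 kHz.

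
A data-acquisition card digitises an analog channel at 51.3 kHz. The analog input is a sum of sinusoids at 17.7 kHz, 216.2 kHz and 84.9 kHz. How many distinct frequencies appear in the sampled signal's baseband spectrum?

2

fs/2 = 25.65 kHz.
17.7 kHz ≤ fs/2 = 25.65 kHz, passes unchanged.
216.2 kHz mod fs = 11 kHz.
11 kHz ≤ fs/2 = 25.65 kHz, appears at 11 kHz.
84.9 kHz mod fs = 33.6 kHz.
33.6 kHz > fs/2 = 25.65 kHz, folds to fs − 33.6 kHz = 17.7 kHz.
Distinct values: {11 kHz, 17.7 kHz} → 2.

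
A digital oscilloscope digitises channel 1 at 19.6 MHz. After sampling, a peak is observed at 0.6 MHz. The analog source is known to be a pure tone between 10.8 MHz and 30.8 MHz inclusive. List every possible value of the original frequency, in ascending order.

Frequencies that alias to 0.6 MHz are k·fs ± 0.6 MHz for integer k ≥ 0.
k=0: 0.6 MHz.
k=1: 19 MHz, 20.2 MHz.
k=2: 38.6 MHz, 39.8 MHz.
Within [10.8 MHz, 30.8 MHz]: 19 MHz, 20.2 MHz.

19 MHz, 20.2 MHz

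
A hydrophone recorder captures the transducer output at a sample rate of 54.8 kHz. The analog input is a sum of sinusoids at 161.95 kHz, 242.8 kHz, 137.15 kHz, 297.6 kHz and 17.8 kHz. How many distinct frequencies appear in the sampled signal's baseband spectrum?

4

fs/2 = 27.4 kHz.
161.95 kHz mod fs = 52.35 kHz.
52.35 kHz > fs/2 = 27.4 kHz, folds to fs − 52.35 kHz = 2.45 kHz.
242.8 kHz mod fs = 23.6 kHz.
23.6 kHz ≤ fs/2 = 27.4 kHz, appears at 23.6 kHz.
137.15 kHz mod fs = 27.55 kHz.
27.55 kHz > fs/2 = 27.4 kHz, folds to fs − 27.55 kHz = 27.25 kHz.
297.6 kHz mod fs = 23.6 kHz.
23.6 kHz ≤ fs/2 = 27.4 kHz, appears at 23.6 kHz.
17.8 kHz ≤ fs/2 = 27.4 kHz, passes unchanged.
Distinct values: {2.45 kHz, 17.8 kHz, 23.6 kHz, 27.25 kHz} → 4.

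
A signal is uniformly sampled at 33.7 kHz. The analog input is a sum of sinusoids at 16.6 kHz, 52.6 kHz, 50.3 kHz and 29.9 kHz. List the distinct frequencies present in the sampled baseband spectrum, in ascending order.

fs/2 = 16.85 kHz.
16.6 kHz ≤ fs/2 = 16.85 kHz, passes unchanged.
52.6 kHz mod fs = 18.9 kHz.
18.9 kHz > fs/2 = 16.85 kHz, folds to fs − 18.9 kHz = 14.8 kHz.
50.3 kHz mod fs = 16.6 kHz.
16.6 kHz ≤ fs/2 = 16.85 kHz, appears at 16.6 kHz.
29.9 kHz > fs/2 = 16.85 kHz, folds to fs − 29.9 kHz = 3.8 kHz.
Distinct values: {3.8 kHz, 14.8 kHz, 16.6 kHz}.

3.8 kHz, 14.8 kHz, 16.6 kHz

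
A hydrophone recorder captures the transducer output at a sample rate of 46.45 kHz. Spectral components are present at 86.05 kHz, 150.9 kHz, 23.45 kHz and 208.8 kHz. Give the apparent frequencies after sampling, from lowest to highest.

fs/2 = 23.225 kHz.
86.05 kHz mod fs = 39.6 kHz.
39.6 kHz > fs/2 = 23.225 kHz, folds to fs − 39.6 kHz = 6.85 kHz.
150.9 kHz mod fs = 11.55 kHz.
11.55 kHz ≤ fs/2 = 23.225 kHz, appears at 11.55 kHz.
23.45 kHz > fs/2 = 23.225 kHz, folds to fs − 23.45 kHz = 23 kHz.
208.8 kHz mod fs = 23 kHz.
23 kHz ≤ fs/2 = 23.225 kHz, appears at 23 kHz.
Distinct values: {6.85 kHz, 11.55 kHz, 23 kHz}.

6.85 kHz, 11.55 kHz, 23 kHz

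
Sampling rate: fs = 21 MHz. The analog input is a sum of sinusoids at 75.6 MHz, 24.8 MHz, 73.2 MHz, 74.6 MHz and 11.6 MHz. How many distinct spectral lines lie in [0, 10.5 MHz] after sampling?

4

fs/2 = 10.5 MHz.
75.6 MHz mod fs = 12.6 MHz.
12.6 MHz > fs/2 = 10.5 MHz, folds to fs − 12.6 MHz = 8.4 MHz.
24.8 MHz mod fs = 3.8 MHz.
3.8 MHz ≤ fs/2 = 10.5 MHz, appears at 3.8 MHz.
73.2 MHz mod fs = 10.2 MHz.
10.2 MHz ≤ fs/2 = 10.5 MHz, appears at 10.2 MHz.
74.6 MHz mod fs = 11.6 MHz.
11.6 MHz > fs/2 = 10.5 MHz, folds to fs − 11.6 MHz = 9.4 MHz.
11.6 MHz > fs/2 = 10.5 MHz, folds to fs − 11.6 MHz = 9.4 MHz.
Distinct values: {3.8 MHz, 8.4 MHz, 9.4 MHz, 10.2 MHz} → 4.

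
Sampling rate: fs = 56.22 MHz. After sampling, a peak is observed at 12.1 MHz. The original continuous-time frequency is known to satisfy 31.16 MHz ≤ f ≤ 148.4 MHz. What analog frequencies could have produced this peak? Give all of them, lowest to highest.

44.12 MHz, 68.32 MHz, 100.34 MHz, 124.54 MHz

Frequencies that alias to 12.1 MHz are k·fs ± 12.1 MHz for integer k ≥ 0.
k=0: 12.1 MHz.
k=1: 44.12 MHz, 68.32 MHz.
k=2: 100.34 MHz, 124.54 MHz.
k=3: 156.56 MHz, 180.76 MHz.
Within [31.16 MHz, 148.4 MHz]: 44.12 MHz, 68.32 MHz, 100.34 MHz, 124.54 MHz.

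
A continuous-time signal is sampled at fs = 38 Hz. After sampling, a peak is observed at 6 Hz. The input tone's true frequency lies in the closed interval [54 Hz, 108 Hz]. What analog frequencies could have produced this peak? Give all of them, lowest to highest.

70 Hz, 82 Hz, 108 Hz

Frequencies that alias to 6 Hz are k·fs ± 6 Hz for integer k ≥ 0.
k=0: 6 Hz.
k=1: 32 Hz, 44 Hz.
k=2: 70 Hz, 82 Hz.
k=3: 108 Hz, 120 Hz.
k=4: 146 Hz, 158 Hz.
Within [54 Hz, 108 Hz]: 70 Hz, 82 Hz, 108 Hz.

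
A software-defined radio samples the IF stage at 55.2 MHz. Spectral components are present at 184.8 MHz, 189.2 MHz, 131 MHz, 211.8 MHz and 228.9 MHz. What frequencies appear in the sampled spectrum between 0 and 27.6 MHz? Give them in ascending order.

fs/2 = 27.6 MHz.
184.8 MHz mod fs = 19.2 MHz.
19.2 MHz ≤ fs/2 = 27.6 MHz, appears at 19.2 MHz.
189.2 MHz mod fs = 23.6 MHz.
23.6 MHz ≤ fs/2 = 27.6 MHz, appears at 23.6 MHz.
131 MHz mod fs = 20.6 MHz.
20.6 MHz ≤ fs/2 = 27.6 MHz, appears at 20.6 MHz.
211.8 MHz mod fs = 46.2 MHz.
46.2 MHz > fs/2 = 27.6 MHz, folds to fs − 46.2 MHz = 9 MHz.
228.9 MHz mod fs = 8.1 MHz.
8.1 MHz ≤ fs/2 = 27.6 MHz, appears at 8.1 MHz.
Distinct values: {8.1 MHz, 9 MHz, 19.2 MHz, 20.6 MHz, 23.6 MHz}.

8.1 MHz, 9 MHz, 19.2 MHz, 20.6 MHz, 23.6 MHz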